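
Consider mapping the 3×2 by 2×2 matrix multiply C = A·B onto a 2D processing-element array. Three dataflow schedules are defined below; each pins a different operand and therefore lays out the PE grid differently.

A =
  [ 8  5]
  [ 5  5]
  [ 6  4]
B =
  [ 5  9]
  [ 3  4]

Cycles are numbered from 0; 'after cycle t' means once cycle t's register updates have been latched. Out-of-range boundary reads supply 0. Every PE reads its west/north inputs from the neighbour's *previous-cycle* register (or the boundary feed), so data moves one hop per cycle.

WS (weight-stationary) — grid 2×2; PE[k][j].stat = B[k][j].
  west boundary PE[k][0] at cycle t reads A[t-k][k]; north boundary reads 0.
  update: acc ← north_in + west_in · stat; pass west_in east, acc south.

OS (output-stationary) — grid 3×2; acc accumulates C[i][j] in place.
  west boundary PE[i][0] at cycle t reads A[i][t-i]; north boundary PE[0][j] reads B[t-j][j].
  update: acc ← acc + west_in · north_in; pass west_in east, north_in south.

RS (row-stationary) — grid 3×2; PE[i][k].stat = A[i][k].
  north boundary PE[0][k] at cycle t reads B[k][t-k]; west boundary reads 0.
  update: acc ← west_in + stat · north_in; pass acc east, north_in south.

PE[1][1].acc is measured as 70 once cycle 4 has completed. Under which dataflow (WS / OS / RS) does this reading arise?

dataflow = WS

WS [2×2] PE[1][1] across cycles:
  after 0 — PE[1][1] acc=0, pass-E 0, pass-S 0
  after 1 — PE[1][1] acc=0, pass-E 0, pass-S 0
  after 2 — PE[1][1] acc=92, pass-E 5, pass-S 92
  after 3 — PE[1][1] acc=65, pass-E 5, pass-S 65
  after 4 — PE[1][1] acc=70, pass-E 4, pass-S 70
OS [3×2] PE[1][1] across cycles:
  after 0 — PE[1][1] acc=0, pass-E 0, pass-S 0
  after 1 — PE[1][1] acc=0, pass-E 0, pass-S 0
  after 2 — PE[1][1] acc=45, pass-E 5, pass-S 9
  after 3 — PE[1][1] acc=65, pass-E 5, pass-S 4
  after 4 — PE[1][1] acc=65, pass-E 0, pass-S 0
RS [3×2] PE[1][1] across cycles:
  after 0 — PE[1][1] acc=0, pass-E 0, pass-S 0
  after 1 — PE[1][1] acc=0, pass-E 0, pass-S 0
  after 2 — PE[1][1] acc=40, pass-E 40, pass-S 3
  after 3 — PE[1][1] acc=65, pass-E 65, pass-S 4
  after 4 — PE[1][1] acc=0, pass-E 0, pass-S 0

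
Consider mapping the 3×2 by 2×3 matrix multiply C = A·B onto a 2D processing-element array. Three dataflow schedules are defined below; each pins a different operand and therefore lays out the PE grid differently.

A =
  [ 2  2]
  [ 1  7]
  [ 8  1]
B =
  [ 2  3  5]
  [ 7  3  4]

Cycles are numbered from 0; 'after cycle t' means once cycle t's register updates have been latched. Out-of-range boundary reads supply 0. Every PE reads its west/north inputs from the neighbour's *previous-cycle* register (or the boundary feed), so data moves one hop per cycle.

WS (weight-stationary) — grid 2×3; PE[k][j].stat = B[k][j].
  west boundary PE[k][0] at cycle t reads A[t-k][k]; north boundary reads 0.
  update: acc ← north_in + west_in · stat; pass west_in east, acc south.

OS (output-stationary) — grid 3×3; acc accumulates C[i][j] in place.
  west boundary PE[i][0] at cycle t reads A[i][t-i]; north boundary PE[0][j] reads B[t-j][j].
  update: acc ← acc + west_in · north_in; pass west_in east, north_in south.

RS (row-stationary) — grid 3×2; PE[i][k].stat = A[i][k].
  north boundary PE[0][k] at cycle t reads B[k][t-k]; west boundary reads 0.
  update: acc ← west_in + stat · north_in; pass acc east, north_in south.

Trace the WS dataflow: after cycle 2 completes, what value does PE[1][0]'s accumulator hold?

WS 2×3: PE[1][0] cycle-by-cycle (with neighbour feeds):
  c0 r0c0: 4 / 2 / 4
  c0 r1c0: 0 / 0 / 0
  c1 r0c0: 2 / 1 / 2
  c1 r1c0: 18 / 2 / 18
  c2 r0c0: 16 / 8 / 16
  c2 r1c0: 51 / 7 / 51

PE[1][0].acc = 51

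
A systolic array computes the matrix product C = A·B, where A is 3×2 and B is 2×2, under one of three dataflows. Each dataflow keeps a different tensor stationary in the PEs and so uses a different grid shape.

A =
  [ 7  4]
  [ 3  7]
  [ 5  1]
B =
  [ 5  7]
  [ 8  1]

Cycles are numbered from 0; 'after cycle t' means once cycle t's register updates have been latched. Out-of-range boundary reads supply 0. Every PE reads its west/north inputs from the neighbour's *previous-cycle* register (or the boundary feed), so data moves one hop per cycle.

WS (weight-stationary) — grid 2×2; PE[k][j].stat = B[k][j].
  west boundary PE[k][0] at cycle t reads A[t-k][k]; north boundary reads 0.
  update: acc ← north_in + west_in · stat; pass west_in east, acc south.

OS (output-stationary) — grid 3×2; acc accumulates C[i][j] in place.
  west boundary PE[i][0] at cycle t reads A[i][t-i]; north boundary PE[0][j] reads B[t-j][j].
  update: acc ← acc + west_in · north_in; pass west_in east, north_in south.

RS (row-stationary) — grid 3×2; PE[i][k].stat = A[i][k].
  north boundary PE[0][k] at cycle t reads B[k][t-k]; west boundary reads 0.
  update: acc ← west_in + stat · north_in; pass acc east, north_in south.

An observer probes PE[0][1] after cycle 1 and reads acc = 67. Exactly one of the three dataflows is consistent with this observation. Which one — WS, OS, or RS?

— WS: 2×2; PE[0][1] trace:
  after 0 — PE[0][1] acc=0, pass-E 0, pass-S 0
  after 1 — PE[0][1] acc=49, pass-E 7, pass-S 49
— OS: 3×2; PE[0][1] trace:
  after 0 — PE[0][1] acc=0, pass-E 0, pass-S 0
  after 1 — PE[0][1] acc=49, pass-E 7, pass-S 7
— RS: 3×2; PE[0][1] trace:
  after 0 — PE[0][1] acc=0, pass-E 0, pass-S 0
  after 1 — PE[0][1] acc=67, pass-E 67, pass-S 8

dataflow = RS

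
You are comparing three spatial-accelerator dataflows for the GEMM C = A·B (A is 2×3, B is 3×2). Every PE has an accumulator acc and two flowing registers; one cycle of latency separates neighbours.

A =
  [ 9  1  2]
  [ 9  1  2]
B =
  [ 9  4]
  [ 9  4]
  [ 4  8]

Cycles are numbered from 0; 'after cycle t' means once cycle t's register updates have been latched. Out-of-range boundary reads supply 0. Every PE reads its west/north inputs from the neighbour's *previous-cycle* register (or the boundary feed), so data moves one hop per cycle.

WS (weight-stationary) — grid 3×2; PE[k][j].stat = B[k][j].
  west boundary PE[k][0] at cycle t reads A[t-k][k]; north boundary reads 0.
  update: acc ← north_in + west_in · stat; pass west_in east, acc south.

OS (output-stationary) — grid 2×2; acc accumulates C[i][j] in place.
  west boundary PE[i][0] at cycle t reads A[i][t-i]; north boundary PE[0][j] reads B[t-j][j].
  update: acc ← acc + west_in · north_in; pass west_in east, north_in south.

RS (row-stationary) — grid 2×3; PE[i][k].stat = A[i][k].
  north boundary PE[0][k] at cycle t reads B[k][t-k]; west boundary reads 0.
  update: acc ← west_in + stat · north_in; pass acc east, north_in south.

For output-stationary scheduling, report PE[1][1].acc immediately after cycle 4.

PE[1][1].acc = 56

OS (2×2). Following PE[1][1] plus its west/north inputs:
  c0 r0c1: 0 / 0 / 0
  c0 r1c0: 0 / 0 / 0
  c0 r1c1: 0 / 0 / 0
  c1 r0c1: 36 / 9 / 4
  c1 r1c0: 81 / 9 / 9
  c1 r1c1: 0 / 0 / 0
  c2 r0c1: 40 / 1 / 4
  c2 r1c0: 90 / 1 / 9
  c2 r1c1: 36 / 9 / 4
  c3 r0c1: 56 / 2 / 8
  c3 r1c0: 98 / 2 / 4
  c3 r1c1: 40 / 1 / 4
  c4 r0c1: 56 / 0 / 0
  c4 r1c0: 98 / 0 / 0
  c4 r1c1: 56 / 2 / 8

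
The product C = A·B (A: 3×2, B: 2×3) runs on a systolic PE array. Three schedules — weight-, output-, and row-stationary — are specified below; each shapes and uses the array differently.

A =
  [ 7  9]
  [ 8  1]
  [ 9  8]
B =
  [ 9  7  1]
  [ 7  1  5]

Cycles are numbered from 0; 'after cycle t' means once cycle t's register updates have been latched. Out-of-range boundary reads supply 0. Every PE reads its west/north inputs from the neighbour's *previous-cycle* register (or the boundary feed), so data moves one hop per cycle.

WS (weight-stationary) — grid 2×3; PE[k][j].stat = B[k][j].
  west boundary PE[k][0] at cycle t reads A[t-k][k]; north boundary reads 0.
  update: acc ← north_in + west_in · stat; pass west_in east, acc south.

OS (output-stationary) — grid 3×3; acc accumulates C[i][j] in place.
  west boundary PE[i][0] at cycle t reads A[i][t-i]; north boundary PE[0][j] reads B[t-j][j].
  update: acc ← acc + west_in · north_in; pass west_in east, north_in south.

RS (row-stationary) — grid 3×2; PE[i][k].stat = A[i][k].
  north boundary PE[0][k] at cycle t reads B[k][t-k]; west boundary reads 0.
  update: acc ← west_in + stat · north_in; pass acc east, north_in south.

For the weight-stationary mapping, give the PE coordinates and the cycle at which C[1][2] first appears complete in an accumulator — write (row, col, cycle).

(row, col, cycle) = (1, 2, 4)

WS — PE[1][2] is where C[1][2] collects:
  cycle 0: PE[1][2] → acc 0, east 0, south 0
  cycle 1: PE[1][2] → acc 0, east 0, south 0
  cycle 2: PE[1][2] → acc 0, east 0, south 0
  cycle 3: PE[1][2] → acc 52, east 9, south 52
  cycle 4: PE[1][2] → acc 13, east 1, south 13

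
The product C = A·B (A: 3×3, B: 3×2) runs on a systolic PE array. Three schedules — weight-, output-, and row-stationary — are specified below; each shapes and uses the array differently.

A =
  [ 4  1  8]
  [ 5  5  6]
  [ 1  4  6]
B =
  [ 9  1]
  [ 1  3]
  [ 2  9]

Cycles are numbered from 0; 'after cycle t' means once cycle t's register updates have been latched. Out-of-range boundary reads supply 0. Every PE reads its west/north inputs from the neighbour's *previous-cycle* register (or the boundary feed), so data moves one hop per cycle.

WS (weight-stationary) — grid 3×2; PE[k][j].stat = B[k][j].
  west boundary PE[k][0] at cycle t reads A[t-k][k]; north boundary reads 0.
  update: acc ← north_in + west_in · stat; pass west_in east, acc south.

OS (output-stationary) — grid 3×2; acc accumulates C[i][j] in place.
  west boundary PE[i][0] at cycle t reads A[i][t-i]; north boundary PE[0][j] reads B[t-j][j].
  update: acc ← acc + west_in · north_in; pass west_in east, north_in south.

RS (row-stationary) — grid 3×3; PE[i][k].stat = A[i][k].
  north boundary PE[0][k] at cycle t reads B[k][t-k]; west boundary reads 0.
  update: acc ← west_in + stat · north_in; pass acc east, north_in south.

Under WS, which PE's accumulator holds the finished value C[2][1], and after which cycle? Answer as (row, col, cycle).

(row, col, cycle) = (2, 1, 5)

WS — PE[2][1] is where C[2][1] collects:
  after 0 — PE[2][1] acc=0, pass-E 0, pass-S 0
  after 1 — PE[2][1] acc=0, pass-E 0, pass-S 0
  after 2 — PE[2][1] acc=0, pass-E 0, pass-S 0
  after 3 — PE[2][1] acc=79, pass-E 8, pass-S 79
  after 4 — PE[2][1] acc=74, pass-E 6, pass-S 74
  after 5 — PE[2][1] acc=67, pass-E 6, pass-S 67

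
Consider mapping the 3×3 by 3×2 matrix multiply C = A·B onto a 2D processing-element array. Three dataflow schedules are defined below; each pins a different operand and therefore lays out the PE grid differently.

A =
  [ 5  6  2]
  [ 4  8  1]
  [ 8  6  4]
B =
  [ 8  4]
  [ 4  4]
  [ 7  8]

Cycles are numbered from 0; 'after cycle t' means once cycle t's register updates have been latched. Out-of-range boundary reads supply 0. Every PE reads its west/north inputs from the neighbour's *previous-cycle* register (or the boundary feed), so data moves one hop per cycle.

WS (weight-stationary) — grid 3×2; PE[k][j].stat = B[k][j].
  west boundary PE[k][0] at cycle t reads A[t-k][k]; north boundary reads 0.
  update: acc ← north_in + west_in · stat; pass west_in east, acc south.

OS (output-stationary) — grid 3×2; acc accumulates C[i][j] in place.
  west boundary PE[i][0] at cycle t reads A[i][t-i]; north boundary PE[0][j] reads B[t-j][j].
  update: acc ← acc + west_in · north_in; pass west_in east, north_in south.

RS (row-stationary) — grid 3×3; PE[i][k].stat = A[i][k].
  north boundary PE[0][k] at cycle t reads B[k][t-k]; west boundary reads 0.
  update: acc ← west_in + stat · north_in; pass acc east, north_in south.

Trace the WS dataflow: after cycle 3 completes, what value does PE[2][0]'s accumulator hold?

PE[2][0].acc = 71

WS on a 3×2 grid — tracing PE[2][0] and its feeders:
  t=0 PE[1][0]: acc=0 h=0 v=0
  t=0 PE[2][0]: acc=0 h=0 v=0
  t=1 PE[1][0]: acc=64 h=6 v=64
  t=1 PE[2][0]: acc=0 h=0 v=0
  t=2 PE[1][0]: acc=64 h=8 v=64
  t=2 PE[2][0]: acc=78 h=2 v=78
  t=3 PE[1][0]: acc=88 h=6 v=88
  t=3 PE[2][0]: acc=71 h=1 v=71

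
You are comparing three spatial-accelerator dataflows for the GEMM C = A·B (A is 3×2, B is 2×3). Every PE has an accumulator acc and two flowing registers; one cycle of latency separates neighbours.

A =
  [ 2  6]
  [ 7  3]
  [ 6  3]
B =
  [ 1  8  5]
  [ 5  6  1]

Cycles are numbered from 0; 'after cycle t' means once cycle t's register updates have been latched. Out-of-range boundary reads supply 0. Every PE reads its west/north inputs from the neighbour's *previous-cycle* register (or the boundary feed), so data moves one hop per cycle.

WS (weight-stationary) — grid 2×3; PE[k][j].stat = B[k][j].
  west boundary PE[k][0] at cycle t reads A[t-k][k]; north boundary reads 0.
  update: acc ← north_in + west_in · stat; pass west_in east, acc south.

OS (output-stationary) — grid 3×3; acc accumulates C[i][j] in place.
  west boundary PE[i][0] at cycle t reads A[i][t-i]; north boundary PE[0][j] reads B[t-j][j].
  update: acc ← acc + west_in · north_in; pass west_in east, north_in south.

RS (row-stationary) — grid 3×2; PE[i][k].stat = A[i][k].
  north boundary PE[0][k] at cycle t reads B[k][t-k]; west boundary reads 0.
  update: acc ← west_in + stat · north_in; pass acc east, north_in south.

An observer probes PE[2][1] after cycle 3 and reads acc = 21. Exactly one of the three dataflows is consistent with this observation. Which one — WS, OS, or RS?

dataflow = RS

WS (2×3): PE[2][1] does not exist.
— OS: 3×3; PE[2][1] trace:
  after 0 — PE[2][1] acc=0, pass-E 0, pass-S 0
  after 1 — PE[2][1] acc=0, pass-E 0, pass-S 0
  after 2 — PE[2][1] acc=0, pass-E 0, pass-S 0
  after 3 — PE[2][1] acc=48, pass-E 6, pass-S 8
— RS: 3×2; PE[2][1] trace:
  after 0 — PE[2][1] acc=0, pass-E 0, pass-S 0
  after 1 — PE[2][1] acc=0, pass-E 0, pass-S 0
  after 2 — PE[2][1] acc=0, pass-E 0, pass-S 0
  after 3 — PE[2][1] acc=21, pass-E 21, pass-S 5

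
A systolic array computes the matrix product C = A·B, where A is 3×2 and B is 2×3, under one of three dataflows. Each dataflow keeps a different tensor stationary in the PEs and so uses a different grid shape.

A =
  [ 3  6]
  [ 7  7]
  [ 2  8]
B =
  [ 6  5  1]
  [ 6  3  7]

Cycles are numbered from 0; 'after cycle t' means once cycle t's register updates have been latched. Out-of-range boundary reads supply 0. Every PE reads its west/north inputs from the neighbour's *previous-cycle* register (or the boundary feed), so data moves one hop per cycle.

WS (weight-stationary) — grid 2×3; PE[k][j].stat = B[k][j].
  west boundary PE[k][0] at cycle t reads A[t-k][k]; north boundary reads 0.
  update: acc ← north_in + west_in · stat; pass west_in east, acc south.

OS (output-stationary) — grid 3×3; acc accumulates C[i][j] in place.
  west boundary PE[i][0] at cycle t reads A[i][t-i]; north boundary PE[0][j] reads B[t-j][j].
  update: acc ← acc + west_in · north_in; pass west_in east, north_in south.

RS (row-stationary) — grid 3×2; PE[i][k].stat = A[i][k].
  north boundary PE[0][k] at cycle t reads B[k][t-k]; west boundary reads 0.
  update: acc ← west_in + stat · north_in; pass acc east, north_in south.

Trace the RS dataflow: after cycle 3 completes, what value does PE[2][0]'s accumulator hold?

PE[2][0].acc = 10

RS (3×2). Following PE[2][0] plus its west/north inputs:
  step 0 · PE1,0: acc=0; fwd→0 fwd↓0
  step 0 · PE2,0: acc=0; fwd→0 fwd↓0
  step 1 · PE1,0: acc=42; fwd→42 fwd↓6
  step 1 · PE2,0: acc=0; fwd→0 fwd↓0
  step 2 · PE1,0: acc=35; fwd→35 fwd↓5
  step 2 · PE2,0: acc=12; fwd→12 fwd↓6
  step 3 · PE1,0: acc=7; fwd→7 fwd↓1
  step 3 · PE2,0: acc=10; fwd→10 fwd↓5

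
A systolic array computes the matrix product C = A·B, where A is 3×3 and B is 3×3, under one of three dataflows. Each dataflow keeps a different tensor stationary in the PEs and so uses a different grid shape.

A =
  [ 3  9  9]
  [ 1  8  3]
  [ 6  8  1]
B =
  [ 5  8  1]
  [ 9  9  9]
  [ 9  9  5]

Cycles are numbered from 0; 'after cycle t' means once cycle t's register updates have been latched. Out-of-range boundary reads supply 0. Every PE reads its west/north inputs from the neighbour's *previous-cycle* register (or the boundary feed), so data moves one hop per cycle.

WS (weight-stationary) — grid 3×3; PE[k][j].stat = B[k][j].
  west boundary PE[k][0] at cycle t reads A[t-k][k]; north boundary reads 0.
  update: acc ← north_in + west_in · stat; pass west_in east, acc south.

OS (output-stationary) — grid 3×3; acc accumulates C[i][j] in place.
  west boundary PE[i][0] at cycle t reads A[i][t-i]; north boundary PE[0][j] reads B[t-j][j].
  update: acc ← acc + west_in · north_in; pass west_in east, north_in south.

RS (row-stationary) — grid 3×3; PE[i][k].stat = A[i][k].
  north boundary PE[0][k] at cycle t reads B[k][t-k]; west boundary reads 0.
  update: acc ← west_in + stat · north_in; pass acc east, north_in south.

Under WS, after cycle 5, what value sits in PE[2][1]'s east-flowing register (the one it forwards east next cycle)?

WS 3×3: PE[2][1] cycle-by-cycle (with neighbour feeds):
  @0  [1,1]  acc 0  |  →0  ↓0
  @0  [2,0]  acc 0  |  →0  ↓0
  @0  [2,1]  acc 0  |  →0  ↓0
  @1  [1,1]  acc 0  |  →0  ↓0
  @1  [2,0]  acc 0  |  →0  ↓0
  @1  [2,1]  acc 0  |  →0  ↓0
  @2  [1,1]  acc 105  |  →9  ↓105
  @2  [2,0]  acc 177  |  →9  ↓177
  @2  [2,1]  acc 0  |  →0  ↓0
  @3  [1,1]  acc 80  |  →8  ↓80
  @3  [2,0]  acc 104  |  →3  ↓104
  @3  [2,1]  acc 186  |  →9  ↓186
  @4  [1,1]  acc 120  |  →8  ↓120
  @4  [2,0]  acc 111  |  →1  ↓111
  @4  [2,1]  acc 107  |  →3  ↓107
  @5  [1,1]  acc 0  |  →0  ↓0
  @5  [2,0]  acc 0  |  →0  ↓0
  @5  [2,1]  acc 129  |  →1  ↓129

register = 1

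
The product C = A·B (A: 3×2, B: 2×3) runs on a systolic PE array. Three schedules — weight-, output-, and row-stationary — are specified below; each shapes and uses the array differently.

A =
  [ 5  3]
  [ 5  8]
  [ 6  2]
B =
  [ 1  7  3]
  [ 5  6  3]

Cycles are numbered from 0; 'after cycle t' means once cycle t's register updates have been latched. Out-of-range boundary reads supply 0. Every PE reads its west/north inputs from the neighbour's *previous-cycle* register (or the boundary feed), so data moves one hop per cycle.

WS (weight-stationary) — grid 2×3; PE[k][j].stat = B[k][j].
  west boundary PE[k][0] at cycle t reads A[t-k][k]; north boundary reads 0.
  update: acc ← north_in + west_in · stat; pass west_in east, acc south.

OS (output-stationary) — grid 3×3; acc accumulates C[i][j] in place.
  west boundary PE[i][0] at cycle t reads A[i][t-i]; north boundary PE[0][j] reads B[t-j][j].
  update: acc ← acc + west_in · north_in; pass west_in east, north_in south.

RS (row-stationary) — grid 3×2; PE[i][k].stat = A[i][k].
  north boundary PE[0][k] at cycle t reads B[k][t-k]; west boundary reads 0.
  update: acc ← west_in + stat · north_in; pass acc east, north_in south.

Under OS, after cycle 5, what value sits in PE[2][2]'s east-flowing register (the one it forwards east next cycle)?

register = 2

OS (3×3). Following PE[2][2] plus its west/north inputs:
  @0  [1,2]  acc 0  |  →0  ↓0
  @0  [2,1]  acc 0  |  →0  ↓0
  @0  [2,2]  acc 0  |  →0  ↓0
  @1  [1,2]  acc 0  |  →0  ↓0
  @1  [2,1]  acc 0  |  →0  ↓0
  @1  [2,2]  acc 0  |  →0  ↓0
  @2  [1,2]  acc 0  |  →0  ↓0
  @2  [2,1]  acc 0  |  →0  ↓0
  @2  [2,2]  acc 0  |  →0  ↓0
  @3  [1,2]  acc 15  |  →5  ↓3
  @3  [2,1]  acc 42  |  →6  ↓7
  @3  [2,2]  acc 0  |  →0  ↓0
  @4  [1,2]  acc 39  |  →8  ↓3
  @4  [2,1]  acc 54  |  →2  ↓6
  @4  [2,2]  acc 18  |  →6  ↓3
  @5  [1,2]  acc 39  |  →0  ↓0
  @5  [2,1]  acc 54  |  →0  ↓0
  @5  [2,2]  acc 24  |  →2  ↓3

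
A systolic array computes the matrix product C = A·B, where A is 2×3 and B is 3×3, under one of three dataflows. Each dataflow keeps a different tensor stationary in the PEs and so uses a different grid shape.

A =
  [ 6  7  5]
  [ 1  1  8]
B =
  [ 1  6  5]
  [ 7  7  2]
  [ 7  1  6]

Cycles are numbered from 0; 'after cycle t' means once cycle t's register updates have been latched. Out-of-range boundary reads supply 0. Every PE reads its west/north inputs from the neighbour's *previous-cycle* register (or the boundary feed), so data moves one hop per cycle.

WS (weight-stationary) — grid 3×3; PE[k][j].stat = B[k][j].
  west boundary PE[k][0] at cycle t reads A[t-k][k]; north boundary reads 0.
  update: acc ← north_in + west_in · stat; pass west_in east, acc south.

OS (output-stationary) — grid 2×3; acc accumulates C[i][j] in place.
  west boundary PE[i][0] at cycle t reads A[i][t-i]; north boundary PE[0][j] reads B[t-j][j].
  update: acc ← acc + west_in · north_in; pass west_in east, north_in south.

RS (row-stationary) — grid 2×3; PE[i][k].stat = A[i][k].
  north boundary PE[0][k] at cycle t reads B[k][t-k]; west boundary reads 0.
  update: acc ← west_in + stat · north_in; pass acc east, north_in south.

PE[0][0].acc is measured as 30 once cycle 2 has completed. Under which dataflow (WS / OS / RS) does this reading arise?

— WS: 3×3; PE[0][0] trace:
  after 0 — PE[0][0] acc=6, pass-E 6, pass-S 6
  after 1 — PE[0][0] acc=1, pass-E 1, pass-S 1
  after 2 — PE[0][0] acc=0, pass-E 0, pass-S 0
— OS: 2×3; PE[0][0] trace:
  after 0 — PE[0][0] acc=6, pass-E 6, pass-S 1
  after 1 — PE[0][0] acc=55, pass-E 7, pass-S 7
  after 2 — PE[0][0] acc=90, pass-E 5, pass-S 7
— RS: 2×3; PE[0][0] trace:
  after 0 — PE[0][0] acc=6, pass-E 6, pass-S 1
  after 1 — PE[0][0] acc=36, pass-E 36, pass-S 6
  after 2 — PE[0][0] acc=30, pass-E 30, pass-S 5

dataflow = RS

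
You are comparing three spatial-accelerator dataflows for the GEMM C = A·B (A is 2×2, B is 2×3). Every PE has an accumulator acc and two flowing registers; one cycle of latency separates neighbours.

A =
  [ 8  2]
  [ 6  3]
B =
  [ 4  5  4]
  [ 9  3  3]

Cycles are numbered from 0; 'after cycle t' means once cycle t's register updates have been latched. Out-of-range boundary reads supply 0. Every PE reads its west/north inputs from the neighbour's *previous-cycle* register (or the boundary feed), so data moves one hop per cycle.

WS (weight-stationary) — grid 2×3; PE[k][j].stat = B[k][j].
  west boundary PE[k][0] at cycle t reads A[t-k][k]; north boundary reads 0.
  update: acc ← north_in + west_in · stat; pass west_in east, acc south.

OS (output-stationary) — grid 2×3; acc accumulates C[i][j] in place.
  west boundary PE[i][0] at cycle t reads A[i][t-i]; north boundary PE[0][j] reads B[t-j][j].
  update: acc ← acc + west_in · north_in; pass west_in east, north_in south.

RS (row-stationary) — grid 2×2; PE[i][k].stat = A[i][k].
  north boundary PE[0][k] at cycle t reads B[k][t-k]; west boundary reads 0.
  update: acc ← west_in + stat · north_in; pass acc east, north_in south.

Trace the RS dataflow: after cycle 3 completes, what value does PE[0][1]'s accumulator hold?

PE[0][1].acc = 38

RS (2×2). Following PE[0][1] plus its west/north inputs:
  [0] (0,0) acc=32 (h:32 v:4)
  [0] (0,1) acc=0 (h:0 v:0)
  [1] (0,0) acc=40 (h:40 v:5)
  [1] (0,1) acc=50 (h:50 v:9)
  [2] (0,0) acc=32 (h:32 v:4)
  [2] (0,1) acc=46 (h:46 v:3)
  [3] (0,0) acc=0 (h:0 v:0)
  [3] (0,1) acc=38 (h:38 v:3)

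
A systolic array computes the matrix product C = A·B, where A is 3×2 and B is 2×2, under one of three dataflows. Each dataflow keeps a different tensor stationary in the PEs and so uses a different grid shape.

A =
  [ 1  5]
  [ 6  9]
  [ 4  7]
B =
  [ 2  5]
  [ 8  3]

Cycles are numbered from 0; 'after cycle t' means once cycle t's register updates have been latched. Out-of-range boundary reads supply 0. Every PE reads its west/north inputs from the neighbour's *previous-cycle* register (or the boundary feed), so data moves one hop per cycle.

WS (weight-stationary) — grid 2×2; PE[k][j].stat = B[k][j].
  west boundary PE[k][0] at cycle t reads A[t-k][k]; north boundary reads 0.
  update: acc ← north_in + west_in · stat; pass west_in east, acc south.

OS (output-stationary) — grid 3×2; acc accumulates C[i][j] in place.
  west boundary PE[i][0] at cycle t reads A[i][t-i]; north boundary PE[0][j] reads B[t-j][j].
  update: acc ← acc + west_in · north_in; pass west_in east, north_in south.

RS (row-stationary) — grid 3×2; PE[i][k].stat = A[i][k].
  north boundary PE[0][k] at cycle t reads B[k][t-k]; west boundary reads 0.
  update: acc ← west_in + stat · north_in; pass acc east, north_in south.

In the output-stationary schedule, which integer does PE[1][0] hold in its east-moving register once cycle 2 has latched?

register = 9

OS on a 3×2 grid — tracing PE[1][0] and its feeders:
  cycle 0: PE[0][0] → acc 2, east 1, south 2
  cycle 0: PE[1][0] → acc 0, east 0, south 0
  cycle 1: PE[0][0] → acc 42, east 5, south 8
  cycle 1: PE[1][0] → acc 12, east 6, south 2
  cycle 2: PE[0][0] → acc 42, east 0, south 0
  cycle 2: PE[1][0] → acc 84, east 9, south 8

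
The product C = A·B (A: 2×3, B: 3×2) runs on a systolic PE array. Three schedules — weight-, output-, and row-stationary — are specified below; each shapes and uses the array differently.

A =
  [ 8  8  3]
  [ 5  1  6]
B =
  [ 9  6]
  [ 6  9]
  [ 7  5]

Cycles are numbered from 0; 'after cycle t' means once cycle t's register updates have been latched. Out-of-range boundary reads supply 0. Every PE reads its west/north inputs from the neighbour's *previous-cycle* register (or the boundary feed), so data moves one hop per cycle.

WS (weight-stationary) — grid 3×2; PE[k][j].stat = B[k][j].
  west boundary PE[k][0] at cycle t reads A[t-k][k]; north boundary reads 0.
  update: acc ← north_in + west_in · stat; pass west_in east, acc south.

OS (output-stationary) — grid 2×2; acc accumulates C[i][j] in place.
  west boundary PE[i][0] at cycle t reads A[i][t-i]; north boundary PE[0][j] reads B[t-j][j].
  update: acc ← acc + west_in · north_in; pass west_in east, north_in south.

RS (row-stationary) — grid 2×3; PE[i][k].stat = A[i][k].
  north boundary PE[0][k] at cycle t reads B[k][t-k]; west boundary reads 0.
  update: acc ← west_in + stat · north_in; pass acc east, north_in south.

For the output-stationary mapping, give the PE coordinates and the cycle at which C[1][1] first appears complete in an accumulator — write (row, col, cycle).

OS — PE[1][1] is where C[1][1] collects:
  0: (1,1).acc=0  regs=<0,0>
  1: (1,1).acc=0  regs=<0,0>
  2: (1,1).acc=30  regs=<5,6>
  3: (1,1).acc=39  regs=<1,9>
  4: (1,1).acc=69  regs=<6,5>

(row, col, cycle) = (1, 1, 4)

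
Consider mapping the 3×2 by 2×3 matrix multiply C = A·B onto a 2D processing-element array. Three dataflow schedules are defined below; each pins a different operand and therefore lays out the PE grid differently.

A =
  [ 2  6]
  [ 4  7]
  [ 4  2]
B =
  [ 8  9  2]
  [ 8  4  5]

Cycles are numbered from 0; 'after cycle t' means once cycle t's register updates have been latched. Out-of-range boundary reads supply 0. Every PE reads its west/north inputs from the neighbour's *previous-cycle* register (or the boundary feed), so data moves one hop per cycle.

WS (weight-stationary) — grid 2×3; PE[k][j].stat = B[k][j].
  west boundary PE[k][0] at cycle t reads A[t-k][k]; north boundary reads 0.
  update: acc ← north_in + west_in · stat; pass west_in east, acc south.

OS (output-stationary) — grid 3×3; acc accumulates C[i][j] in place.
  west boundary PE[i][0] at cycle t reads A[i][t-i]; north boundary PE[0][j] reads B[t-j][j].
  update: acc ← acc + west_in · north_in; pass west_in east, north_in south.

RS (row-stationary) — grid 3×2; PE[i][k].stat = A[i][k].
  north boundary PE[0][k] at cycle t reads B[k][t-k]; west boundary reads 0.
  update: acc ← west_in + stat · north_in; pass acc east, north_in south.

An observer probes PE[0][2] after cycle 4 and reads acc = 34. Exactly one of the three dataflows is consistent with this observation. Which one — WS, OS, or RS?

— WS: 2×3; PE[0][2] trace:
  0: (0,2).acc=0  regs=<0,0>
  1: (0,2).acc=0  regs=<0,0>
  2: (0,2).acc=4  regs=<2,4>
  3: (0,2).acc=8  regs=<4,8>
  4: (0,2).acc=8  regs=<4,8>
— OS: 3×3; PE[0][2] trace:
  0: (0,2).acc=0  regs=<0,0>
  1: (0,2).acc=0  regs=<0,0>
  2: (0,2).acc=4  regs=<2,2>
  3: (0,2).acc=34  regs=<6,5>
  4: (0,2).acc=34  regs=<0,0>
RS: PE[0][2] is outside its 3×2 grid.

dataflow = OS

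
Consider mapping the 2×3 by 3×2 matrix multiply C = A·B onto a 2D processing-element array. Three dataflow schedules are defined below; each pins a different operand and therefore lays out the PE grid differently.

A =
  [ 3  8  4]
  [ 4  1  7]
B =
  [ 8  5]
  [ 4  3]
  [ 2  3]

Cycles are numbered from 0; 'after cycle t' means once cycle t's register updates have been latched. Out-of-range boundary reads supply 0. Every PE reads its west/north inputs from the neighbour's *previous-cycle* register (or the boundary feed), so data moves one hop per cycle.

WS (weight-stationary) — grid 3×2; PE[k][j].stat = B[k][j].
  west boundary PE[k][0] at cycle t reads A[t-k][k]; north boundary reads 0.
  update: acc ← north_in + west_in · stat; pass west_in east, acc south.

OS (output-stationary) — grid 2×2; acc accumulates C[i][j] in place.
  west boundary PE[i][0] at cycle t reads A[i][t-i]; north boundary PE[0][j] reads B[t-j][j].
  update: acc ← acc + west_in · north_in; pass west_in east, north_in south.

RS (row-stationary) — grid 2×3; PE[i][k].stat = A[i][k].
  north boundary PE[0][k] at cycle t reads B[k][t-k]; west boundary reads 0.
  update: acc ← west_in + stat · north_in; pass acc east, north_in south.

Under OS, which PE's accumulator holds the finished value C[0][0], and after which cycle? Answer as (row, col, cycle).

Under OS, C[0][0] lands at PE[0][0]:
  @0  [0,0]  acc 24  |  →3  ↓8
  @1  [0,0]  acc 56  |  →8  ↓4
  @2  [0,0]  acc 64  |  →4  ↓2

(row, col, cycle) = (0, 0, 2)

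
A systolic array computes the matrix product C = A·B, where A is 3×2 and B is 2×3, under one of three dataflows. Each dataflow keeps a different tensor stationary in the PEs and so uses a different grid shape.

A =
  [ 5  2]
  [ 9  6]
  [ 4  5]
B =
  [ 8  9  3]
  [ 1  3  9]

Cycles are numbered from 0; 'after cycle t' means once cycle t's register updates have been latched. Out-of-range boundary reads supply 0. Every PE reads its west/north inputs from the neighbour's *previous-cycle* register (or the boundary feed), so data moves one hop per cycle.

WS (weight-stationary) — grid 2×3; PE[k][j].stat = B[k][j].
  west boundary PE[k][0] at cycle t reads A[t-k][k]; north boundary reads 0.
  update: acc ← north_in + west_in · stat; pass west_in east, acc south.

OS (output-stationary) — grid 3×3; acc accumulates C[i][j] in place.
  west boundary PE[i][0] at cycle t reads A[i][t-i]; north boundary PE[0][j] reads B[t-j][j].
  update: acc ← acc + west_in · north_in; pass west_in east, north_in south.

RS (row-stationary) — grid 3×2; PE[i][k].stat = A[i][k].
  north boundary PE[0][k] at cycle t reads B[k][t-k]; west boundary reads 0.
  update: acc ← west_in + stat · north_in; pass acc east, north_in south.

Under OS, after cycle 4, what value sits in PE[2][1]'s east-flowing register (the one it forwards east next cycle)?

OS 3×3: PE[2][1] cycle-by-cycle (with neighbour feeds):
  after 0 — PE[1][1] acc=0, pass-E 0, pass-S 0
  after 0 — PE[2][0] acc=0, pass-E 0, pass-S 0
  after 0 — PE[2][1] acc=0, pass-E 0, pass-S 0
  after 1 — PE[1][1] acc=0, pass-E 0, pass-S 0
  after 1 — PE[2][0] acc=0, pass-E 0, pass-S 0
  after 1 — PE[2][1] acc=0, pass-E 0, pass-S 0
  after 2 — PE[1][1] acc=81, pass-E 9, pass-S 9
  after 2 — PE[2][0] acc=32, pass-E 4, pass-S 8
  after 2 — PE[2][1] acc=0, pass-E 0, pass-S 0
  after 3 — PE[1][1] acc=99, pass-E 6, pass-S 3
  after 3 — PE[2][0] acc=37, pass-E 5, pass-S 1
  after 3 — PE[2][1] acc=36, pass-E 4, pass-S 9
  after 4 — PE[1][1] acc=99, pass-E 0, pass-S 0
  after 4 — PE[2][0] acc=37, pass-E 0, pass-S 0
  after 4 — PE[2][1] acc=51, pass-E 5, pass-S 3

register = 5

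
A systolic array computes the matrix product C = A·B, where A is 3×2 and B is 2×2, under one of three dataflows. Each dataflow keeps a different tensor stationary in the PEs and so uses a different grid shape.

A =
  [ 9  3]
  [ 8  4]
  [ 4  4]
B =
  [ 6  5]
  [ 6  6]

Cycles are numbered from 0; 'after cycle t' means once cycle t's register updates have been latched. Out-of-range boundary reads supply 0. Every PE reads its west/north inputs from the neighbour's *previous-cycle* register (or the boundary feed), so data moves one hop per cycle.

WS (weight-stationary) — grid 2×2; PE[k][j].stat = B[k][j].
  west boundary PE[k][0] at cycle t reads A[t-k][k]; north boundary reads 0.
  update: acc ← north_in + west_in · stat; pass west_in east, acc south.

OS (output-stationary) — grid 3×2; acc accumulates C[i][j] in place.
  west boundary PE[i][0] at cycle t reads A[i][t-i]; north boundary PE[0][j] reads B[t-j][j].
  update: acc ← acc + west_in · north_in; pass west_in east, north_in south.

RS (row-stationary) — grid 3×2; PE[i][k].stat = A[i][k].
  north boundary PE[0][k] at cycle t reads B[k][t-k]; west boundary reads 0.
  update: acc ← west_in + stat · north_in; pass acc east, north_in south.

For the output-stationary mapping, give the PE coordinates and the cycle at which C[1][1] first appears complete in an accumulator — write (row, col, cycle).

(row, col, cycle) = (1, 1, 3)

OS — PE[1][1] is where C[1][1] collects:
  after 0 — PE[1][1] acc=0, pass-E 0, pass-S 0
  after 1 — PE[1][1] acc=0, pass-E 0, pass-S 0
  after 2 — PE[1][1] acc=40, pass-E 8, pass-S 5
  after 3 — PE[1][1] acc=64, pass-E 4, pass-S 6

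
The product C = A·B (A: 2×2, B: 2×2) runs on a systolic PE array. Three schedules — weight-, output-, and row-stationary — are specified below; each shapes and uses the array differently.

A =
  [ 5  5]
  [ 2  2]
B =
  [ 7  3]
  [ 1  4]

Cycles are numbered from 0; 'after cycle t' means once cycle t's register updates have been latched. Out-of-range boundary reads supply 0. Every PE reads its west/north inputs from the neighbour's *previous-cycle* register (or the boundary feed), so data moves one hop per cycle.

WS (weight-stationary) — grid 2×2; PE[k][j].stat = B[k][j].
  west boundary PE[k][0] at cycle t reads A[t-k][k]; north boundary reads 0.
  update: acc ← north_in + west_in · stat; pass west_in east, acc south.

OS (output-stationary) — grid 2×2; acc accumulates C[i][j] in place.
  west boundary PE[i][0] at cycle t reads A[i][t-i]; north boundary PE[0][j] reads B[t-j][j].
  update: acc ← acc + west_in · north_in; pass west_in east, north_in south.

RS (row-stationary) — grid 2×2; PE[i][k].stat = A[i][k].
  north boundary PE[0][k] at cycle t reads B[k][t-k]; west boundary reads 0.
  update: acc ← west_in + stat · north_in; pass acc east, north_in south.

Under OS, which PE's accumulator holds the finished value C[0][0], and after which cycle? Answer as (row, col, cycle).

(row, col, cycle) = (0, 0, 1)

OS: C[0][0] accumulates in PE[0][0]:
  step 0 · PE0,0: acc=35; fwd→5 fwd↓7
  step 1 · PE0,0: acc=40; fwd→5 fwd↓1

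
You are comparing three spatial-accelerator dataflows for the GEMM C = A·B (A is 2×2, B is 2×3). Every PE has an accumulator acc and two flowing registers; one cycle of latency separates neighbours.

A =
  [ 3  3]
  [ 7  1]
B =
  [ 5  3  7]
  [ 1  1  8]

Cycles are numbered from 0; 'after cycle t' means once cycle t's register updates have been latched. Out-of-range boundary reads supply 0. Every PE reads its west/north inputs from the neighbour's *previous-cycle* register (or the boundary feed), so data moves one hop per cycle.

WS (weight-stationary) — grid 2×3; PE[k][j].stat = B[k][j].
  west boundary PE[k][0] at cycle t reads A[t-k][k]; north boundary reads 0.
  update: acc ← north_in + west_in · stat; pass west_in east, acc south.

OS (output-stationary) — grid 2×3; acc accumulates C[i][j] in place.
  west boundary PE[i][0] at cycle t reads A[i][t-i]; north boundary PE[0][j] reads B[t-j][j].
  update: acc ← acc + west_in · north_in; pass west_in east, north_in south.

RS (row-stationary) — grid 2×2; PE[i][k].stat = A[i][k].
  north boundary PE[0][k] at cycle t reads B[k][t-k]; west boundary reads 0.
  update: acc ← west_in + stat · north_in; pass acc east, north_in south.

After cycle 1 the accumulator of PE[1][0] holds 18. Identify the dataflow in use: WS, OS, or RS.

WS (2×3 grid), PE[1][0]:
  after 0 — PE[1][0] acc=0, pass-E 0, pass-S 0
  after 1 — PE[1][0] acc=18, pass-E 3, pass-S 18
OS (2×3 grid), PE[1][0]:
  after 0 — PE[1][0] acc=0, pass-E 0, pass-S 0
  after 1 — PE[1][0] acc=35, pass-E 7, pass-S 5
RS (2×2 grid), PE[1][0]:
  after 0 — PE[1][0] acc=0, pass-E 0, pass-S 0
  after 1 — PE[1][0] acc=35, pass-E 35, pass-S 5

dataflow = WS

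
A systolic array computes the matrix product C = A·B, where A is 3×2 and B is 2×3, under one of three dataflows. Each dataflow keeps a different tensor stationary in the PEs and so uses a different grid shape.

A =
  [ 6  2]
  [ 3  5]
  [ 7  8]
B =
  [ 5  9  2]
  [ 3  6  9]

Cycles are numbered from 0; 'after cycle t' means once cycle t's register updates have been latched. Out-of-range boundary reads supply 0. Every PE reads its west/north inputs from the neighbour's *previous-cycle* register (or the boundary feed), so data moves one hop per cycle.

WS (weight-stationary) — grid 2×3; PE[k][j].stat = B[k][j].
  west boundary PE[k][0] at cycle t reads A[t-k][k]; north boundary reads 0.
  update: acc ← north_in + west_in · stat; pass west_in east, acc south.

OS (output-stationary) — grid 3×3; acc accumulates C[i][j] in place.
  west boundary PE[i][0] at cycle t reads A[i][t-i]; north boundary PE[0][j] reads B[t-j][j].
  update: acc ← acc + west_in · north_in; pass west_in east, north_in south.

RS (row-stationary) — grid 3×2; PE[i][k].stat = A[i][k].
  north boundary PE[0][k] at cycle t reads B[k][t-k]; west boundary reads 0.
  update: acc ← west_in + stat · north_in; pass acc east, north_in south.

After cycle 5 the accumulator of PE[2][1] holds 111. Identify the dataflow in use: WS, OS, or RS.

dataflow = OS

WS: PE[2][1] is outside its 2×3 grid.
— OS: 3×3; PE[2][1] trace:
  cycle 0: PE[2][1] → acc 0, east 0, south 0
  cycle 1: PE[2][1] → acc 0, east 0, south 0
  cycle 2: PE[2][1] → acc 0, east 0, south 0
  cycle 3: PE[2][1] → acc 63, east 7, south 9
  cycle 4: PE[2][1] → acc 111, east 8, south 6
  cycle 5: PE[2][1] → acc 111, east 0, south 0
— RS: 3×2; PE[2][1] trace:
  cycle 0: PE[2][1] → acc 0, east 0, south 0
  cycle 1: PE[2][1] → acc 0, east 0, south 0
  cycle 2: PE[2][1] → acc 0, east 0, south 0
  cycle 3: PE[2][1] → acc 59, east 59, south 3
  cycle 4: PE[2][1] → acc 111, east 111, south 6
  cycle 5: PE[2][1] → acc 86, east 86, south 9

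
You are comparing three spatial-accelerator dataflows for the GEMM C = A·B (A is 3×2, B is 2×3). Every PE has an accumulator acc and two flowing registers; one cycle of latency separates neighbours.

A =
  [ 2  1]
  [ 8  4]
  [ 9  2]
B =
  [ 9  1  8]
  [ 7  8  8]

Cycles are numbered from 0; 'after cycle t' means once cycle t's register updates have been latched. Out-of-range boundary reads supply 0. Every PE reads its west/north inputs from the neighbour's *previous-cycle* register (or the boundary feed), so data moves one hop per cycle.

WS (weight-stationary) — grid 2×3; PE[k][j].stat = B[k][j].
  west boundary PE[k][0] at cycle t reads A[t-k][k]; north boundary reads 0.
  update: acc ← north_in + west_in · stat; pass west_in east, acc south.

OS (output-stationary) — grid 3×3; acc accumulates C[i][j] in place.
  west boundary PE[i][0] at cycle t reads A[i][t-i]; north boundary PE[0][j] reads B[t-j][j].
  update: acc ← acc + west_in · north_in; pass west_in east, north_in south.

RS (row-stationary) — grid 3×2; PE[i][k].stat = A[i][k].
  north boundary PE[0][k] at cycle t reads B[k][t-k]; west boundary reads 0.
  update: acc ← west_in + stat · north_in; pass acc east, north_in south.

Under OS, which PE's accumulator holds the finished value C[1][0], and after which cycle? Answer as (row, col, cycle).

(row, col, cycle) = (1, 0, 2)

OS: C[1][0] accumulates in PE[1][0]:
  [0] (1,0) acc=0 (h:0 v:0)
  [1] (1,0) acc=72 (h:8 v:9)
  [2] (1,0) acc=100 (h:4 v:7)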